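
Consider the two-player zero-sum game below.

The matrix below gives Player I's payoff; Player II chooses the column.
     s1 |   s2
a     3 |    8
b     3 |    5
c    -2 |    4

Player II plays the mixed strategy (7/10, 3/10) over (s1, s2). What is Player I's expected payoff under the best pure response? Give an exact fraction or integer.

9/2

a: (3)·(7/10) + (8)·(3/10) = 9/2.
b: (3)·(7/10) + (5)·(3/10) = 18/5.
c: (-2)·(7/10) + (4)·(3/10) = -1/5.
The best pure response is a with expected payoff 9/2.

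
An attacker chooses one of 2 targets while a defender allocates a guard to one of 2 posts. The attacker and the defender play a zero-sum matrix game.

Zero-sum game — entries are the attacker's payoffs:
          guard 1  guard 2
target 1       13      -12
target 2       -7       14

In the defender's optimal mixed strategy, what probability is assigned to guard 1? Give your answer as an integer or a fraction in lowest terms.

13/23

Row minima are -12 and -7, so the attacker's maximin is -7; column maxima are 13 and 14, so the defender's minimax is 13. These differ, so the equilibrium is in mixed strategies.
Let the defender play guard 1 with probability q. The attacker is indifferent when 13q − 12(1−q) = −7q + 14(1−q), giving q = 13/23.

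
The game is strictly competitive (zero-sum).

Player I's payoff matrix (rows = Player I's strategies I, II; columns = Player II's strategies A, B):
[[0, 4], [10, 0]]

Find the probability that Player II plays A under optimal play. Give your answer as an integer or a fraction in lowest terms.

Row minima are 0 and 0, so Player I's maximin is 0; column maxima are 10 and 4, so Player II's minimax is 4. These differ, so the equilibrium is in mixed strategies.
Let Player II play A with probability q. Player I is indifferent when 4(1−q) = 10q, giving q = 2/7.

2/7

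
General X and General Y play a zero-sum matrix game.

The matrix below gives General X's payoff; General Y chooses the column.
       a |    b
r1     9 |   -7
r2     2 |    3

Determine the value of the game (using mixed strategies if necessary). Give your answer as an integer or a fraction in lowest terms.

Row minima are -7 and 2, so General X's maximin is 2; column maxima are 9 and 3, so General Y's minimax is 3. These differ, so the equilibrium is in mixed strategies.
Let General X play r1 with probability p. General Y is indifferent when 9p + 2(1−p) = −7p + 3(1−p), giving p = 1/17.
Let General Y play a with probability q. General X is indifferent when 9q − 7(1−q) = 2q + 3(1−q), giving q = 10/17.
The value is 9·(10/17) + (-7)·(7/17) = 41/17.

41/17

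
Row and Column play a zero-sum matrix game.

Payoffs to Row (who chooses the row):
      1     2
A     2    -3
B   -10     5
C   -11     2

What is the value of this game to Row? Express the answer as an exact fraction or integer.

-1

Row C is strictly dominated by row B, so Row never plays it.
The remaining 2×2 game on (A, B) × (1, 2) has no saddle point. Let Row play A with probability p; indifference gives 2p − 10(1−p) = −3p + 5(1−p), so p = 3/4.
Similarly Column's optimal q on 1 is 2/5, and the value is 2·(2/5) + (-3)·(3/5) = -1.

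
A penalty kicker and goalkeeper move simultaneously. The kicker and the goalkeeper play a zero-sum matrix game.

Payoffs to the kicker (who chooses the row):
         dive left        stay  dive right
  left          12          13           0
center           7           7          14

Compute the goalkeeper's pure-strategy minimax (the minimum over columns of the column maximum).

12

The worst case (largest entry) in each column is dive left: 12, stay: 13, dive right: 14.
The best (smallest) of these is 12.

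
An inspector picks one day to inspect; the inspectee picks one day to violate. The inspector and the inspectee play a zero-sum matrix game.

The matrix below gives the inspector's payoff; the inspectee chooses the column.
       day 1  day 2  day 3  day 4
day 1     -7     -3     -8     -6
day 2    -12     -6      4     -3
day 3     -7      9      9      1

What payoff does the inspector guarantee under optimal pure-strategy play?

-7

Row minima: -8, -12, -7 → the inspector's maximin is -7.
Column maxima: -7, 9, 9, 1 → the inspectee's minimax is -7.
They coincide at (day 3, day 1), so the value is -7.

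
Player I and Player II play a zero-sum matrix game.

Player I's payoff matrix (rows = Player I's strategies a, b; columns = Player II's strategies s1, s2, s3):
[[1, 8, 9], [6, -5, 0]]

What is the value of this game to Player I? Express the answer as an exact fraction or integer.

Column s3 is strictly dominated by s2 for Player II (it gives Player I more in every row).
The remaining 2×2 game on (a, b) × (s1, s2) has no saddle point. Let Player I play a with probability p; indifference gives p + 6(1−p) = 8p − 5(1−p), so p = 11/18.
Similarly Player II's optimal q on s1 is 13/18, and the value is 1·(13/18) + (8)·(5/18) = 53/18.

53/18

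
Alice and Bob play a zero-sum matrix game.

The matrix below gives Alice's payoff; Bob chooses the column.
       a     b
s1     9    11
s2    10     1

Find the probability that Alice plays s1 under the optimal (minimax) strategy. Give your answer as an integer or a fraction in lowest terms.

9/11

Row minima are 9 and 1, so Alice's maximin is 9; column maxima are 10 and 11, so Bob's minimax is 10. These differ, so the equilibrium is in mixed strategies.
Let Alice play s1 with probability p. Bob is indifferent when 9p + 10(1−p) = 11p + (1−p), giving p = 9/11.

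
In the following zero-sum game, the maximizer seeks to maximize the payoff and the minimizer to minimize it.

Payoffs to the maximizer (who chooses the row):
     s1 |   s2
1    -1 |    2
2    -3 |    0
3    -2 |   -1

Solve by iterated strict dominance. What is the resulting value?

Column s2 is strictly dominated by s1 for the minimizer (-1<2, -3<0, -2<-1); eliminate s2.
Row 3 is strictly dominated by row 1 (-1>-2); eliminate 3.
Row 2 is strictly dominated by row 1 (-1>-3); eliminate 2.
Only (1, s1) remains, with payoff -1.

-1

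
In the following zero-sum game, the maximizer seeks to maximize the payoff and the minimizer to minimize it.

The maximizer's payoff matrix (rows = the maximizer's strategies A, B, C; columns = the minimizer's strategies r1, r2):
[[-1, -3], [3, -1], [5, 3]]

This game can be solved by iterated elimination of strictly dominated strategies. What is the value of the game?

3

Row A is strictly dominated by row B (3>-1, -1>-3); eliminate A.
Row B is strictly dominated by row C (5>3, 3>-1); eliminate B.
Column r1 is strictly dominated by r2 for the minimizer (3<5); eliminate r1.
Only (C, r2) remains, with payoff 3.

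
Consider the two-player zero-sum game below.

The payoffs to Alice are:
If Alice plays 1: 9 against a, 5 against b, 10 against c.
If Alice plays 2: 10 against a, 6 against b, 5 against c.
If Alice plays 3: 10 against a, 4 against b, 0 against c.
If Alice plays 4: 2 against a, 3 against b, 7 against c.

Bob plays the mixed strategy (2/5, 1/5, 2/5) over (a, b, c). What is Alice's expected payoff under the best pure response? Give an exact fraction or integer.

1: (9)·(2/5) + (5)·(1/5) + (10)·(2/5) = 43/5.
2: (10)·(2/5) + (6)·(1/5) + (5)·(2/5) = 36/5.
3: (10)·(2/5) + (4)·(1/5) + (0)·(2/5) = 24/5.
4: (2)·(2/5) + (3)·(1/5) + (7)·(2/5) = 21/5.
The best pure response is 1 with expected payoff 43/5.

43/5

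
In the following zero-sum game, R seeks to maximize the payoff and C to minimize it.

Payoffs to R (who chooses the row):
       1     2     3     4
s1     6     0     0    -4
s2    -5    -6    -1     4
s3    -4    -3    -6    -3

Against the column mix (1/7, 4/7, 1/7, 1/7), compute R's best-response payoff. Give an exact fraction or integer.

2/7

s1: (6)·(1/7) + (0)·(4/7) + (0)·(1/7) + (-4)·(1/7) = 2/7.
s2: (-5)·(1/7) + (-6)·(4/7) + (-1)·(1/7) + (4)·(1/7) = -26/7.
s3: (-4)·(1/7) + (-3)·(4/7) + (-6)·(1/7) + (-3)·(1/7) = -25/7.
The best pure response is s1 with expected payoff 2/7.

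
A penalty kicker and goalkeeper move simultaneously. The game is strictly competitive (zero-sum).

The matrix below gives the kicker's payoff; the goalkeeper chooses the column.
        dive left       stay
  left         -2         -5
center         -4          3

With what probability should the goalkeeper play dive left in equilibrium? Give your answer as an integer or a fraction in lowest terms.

Row minima are -5 and -4, so the kicker's maximin is -4; column maxima are -2 and 3, so the goalkeeper's minimax is -2. These differ, so the equilibrium is in mixed strategies.
Let the goalkeeper play dive left with probability q. The kicker is indifferent when −2q − 5(1−q) = −4q + 3(1−q), giving q = 4/5.

4/5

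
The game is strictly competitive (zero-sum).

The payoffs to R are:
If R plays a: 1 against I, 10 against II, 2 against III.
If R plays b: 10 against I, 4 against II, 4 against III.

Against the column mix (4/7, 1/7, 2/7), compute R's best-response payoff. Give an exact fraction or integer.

52/7

a: (1)·(4/7) + (10)·(1/7) + (2)·(2/7) = 18/7.
b: (10)·(4/7) + (4)·(1/7) + (4)·(2/7) = 52/7.
The best pure response is b with expected payoff 52/7.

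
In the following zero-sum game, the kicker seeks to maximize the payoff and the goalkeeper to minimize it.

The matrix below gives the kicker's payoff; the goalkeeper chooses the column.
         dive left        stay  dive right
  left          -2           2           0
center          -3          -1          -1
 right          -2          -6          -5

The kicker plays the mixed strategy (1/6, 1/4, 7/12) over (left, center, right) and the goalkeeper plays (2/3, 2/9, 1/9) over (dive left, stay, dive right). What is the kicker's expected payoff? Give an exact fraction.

-47/18

Against (2/3, 2/9, 1/9), each row's expected payoff is left: -8/9; center: -7/3; right: -29/9.
Taking the (1/6, 1/4, 7/12)-weighted average: (1/6)·(-8/9) + (1/4)·(-7/3) + (7/12)·(-29/9) = -47/18.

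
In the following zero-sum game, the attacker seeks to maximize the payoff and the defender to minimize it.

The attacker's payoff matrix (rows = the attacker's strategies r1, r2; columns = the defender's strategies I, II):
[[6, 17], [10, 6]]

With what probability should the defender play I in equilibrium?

11/15

Row minima are 6 and 6, so the attacker's maximin is 6; column maxima are 10 and 17, so the defender's minimax is 10. These differ, so the equilibrium is in mixed strategies.
Let the defender play I with probability q. The attacker is indifferent when 6q + 17(1−q) = 10q + 6(1−q), giving q = 11/15.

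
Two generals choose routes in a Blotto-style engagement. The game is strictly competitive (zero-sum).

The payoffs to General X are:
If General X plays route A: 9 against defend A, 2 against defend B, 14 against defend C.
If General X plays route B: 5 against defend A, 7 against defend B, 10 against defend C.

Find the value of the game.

53/9

Column defend C is strictly dominated by defend A for General Y (it gives General X more in every row).
The remaining 2×2 game on (route A, route B) × (defend A, defend B) has no saddle point. Let General X play route A with probability p; indifference gives 9p + 5(1−p) = 2p + 7(1−p), so p = 2/9.
Similarly General Y's optimal q on defend A is 5/9, and the value is 9·(5/9) + (2)·(4/9) = 53/9.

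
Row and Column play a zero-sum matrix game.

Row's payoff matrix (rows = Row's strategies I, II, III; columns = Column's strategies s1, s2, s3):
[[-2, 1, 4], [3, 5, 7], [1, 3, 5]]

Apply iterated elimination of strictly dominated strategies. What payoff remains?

Column s3 is strictly dominated by s1 for Column (-2<4, 3<7, 1<5); eliminate s3.
Column s2 is strictly dominated by s1 for Column (-2<1, 3<5, 1<3); eliminate s2.
Row III is strictly dominated by row II (3>1); eliminate III.
Row I is strictly dominated by row II (3>-2); eliminate I.
Only (II, s1) remains, with payoff 3.

3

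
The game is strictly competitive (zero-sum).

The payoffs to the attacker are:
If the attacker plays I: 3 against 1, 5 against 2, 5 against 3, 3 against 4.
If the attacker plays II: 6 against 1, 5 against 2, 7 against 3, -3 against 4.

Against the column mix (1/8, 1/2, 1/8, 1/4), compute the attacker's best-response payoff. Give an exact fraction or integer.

17/4

I: (3)·(1/8) + (5)·(1/2) + (5)·(1/8) + (3)·(1/4) = 17/4.
II: (6)·(1/8) + (5)·(1/2) + (7)·(1/8) + (-3)·(1/4) = 27/8.
The best pure response is I with expected payoff 17/4.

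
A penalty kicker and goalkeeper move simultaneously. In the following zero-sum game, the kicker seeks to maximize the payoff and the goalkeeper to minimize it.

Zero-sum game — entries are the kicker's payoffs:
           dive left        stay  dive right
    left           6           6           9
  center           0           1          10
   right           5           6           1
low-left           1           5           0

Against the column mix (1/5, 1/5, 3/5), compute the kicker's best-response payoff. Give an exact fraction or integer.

39/5

left: (6)·(1/5) + (6)·(1/5) + (9)·(3/5) = 39/5.
center: (0)·(1/5) + (1)·(1/5) + (10)·(3/5) = 31/5.
right: (5)·(1/5) + (6)·(1/5) + (1)·(3/5) = 14/5.
low-left: (1)·(1/5) + (5)·(1/5) + (0)·(3/5) = 6/5.
The best pure response is left with expected payoff 39/5.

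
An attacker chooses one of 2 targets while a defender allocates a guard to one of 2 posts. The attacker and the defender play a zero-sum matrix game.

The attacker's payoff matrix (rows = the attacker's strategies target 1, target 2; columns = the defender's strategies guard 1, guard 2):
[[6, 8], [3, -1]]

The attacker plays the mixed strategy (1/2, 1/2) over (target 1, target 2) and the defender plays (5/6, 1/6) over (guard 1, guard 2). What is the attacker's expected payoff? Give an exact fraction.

13/3

Against (5/6, 1/6), each row's expected payoff is target 1: 19/3; target 2: 7/3.
Taking the (1/2, 1/2)-weighted average: (1/2)·(19/3) + (1/2)·(7/3) = 13/3.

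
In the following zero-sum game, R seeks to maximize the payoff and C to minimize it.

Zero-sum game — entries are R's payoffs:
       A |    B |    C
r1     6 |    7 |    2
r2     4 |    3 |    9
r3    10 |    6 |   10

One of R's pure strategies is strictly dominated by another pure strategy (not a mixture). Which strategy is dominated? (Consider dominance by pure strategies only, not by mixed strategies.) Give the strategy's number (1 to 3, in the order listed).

Compare r2 with r3: 10 > 4, 6 > 3, 10 > 9.
So r3 strictly dominates r2 for R; r2 is strictly dominated.

2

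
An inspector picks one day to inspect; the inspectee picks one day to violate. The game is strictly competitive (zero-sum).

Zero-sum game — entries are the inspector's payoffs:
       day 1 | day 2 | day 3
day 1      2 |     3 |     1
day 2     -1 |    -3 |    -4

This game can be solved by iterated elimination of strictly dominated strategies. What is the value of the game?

Row day 2 is strictly dominated by row day 1 (2>-1, 3>-3, 1>-4); eliminate day 2.
Column day 1 is strictly dominated by day 3 for the inspectee (1<2); eliminate day 1.
Column day 2 is strictly dominated by day 3 for the inspectee (1<3); eliminate day 2.
Only (day 1, day 3) remains, with payoff 1.

1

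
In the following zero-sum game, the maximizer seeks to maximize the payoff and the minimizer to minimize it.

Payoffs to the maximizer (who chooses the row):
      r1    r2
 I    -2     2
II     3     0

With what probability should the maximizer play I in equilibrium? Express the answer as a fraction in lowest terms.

Row minima are -2 and 0, so the maximizer's maximin is 0; column maxima are 3 and 2, so the minimizer's minimax is 2. These differ, so the equilibrium is in mixed strategies.
Let the maximizer play I with probability p. The minimizer is indifferent when −2p + 3(1−p) = 2p, giving p = 3/7.

3/7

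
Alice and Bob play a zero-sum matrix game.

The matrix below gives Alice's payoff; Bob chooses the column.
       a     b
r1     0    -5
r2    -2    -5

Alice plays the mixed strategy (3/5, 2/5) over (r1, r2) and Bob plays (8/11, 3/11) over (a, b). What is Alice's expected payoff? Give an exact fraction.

-107/55

Against (8/11, 3/11), each row's expected payoff is r1: -15/11; r2: -31/11.
Taking the (3/5, 2/5)-weighted average: (3/5)·(-15/11) + (2/5)·(-31/11) = -107/55.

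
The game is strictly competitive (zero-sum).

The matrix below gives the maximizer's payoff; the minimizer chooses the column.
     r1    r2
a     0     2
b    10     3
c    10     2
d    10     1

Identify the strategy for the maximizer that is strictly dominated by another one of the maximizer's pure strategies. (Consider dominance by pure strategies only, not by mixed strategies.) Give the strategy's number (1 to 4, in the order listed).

1

Compare a with b: 10 > 0, 3 > 2.
So b strictly dominates a for the maximizer; a is strictly dominated.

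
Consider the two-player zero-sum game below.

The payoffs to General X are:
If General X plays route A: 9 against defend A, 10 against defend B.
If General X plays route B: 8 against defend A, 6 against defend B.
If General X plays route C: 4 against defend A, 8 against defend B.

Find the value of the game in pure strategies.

9

Row minima: 9, 6, 4 → General X's maximin is 9.
Column maxima: 9, 10 → General Y's minimax is 9.
They coincide at (route A, defend A), so the value is 9.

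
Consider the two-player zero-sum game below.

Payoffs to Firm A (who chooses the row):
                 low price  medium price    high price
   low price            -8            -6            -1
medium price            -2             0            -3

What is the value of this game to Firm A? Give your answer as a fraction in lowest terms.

-11/4

Column medium price is strictly dominated by low price for Firm B (it gives Firm A more in every row).
The remaining 2×2 game on (low price, medium price) × (low price, high price) has no saddle point. Let Firm A play low price with probability p; indifference gives −8p − 2(1−p) = −p − 3(1−p), so p = 1/8.
Similarly Firm B's optimal q on low price is 1/4, and the value is -8·(1/4) + (-1)·(3/4) = -11/4.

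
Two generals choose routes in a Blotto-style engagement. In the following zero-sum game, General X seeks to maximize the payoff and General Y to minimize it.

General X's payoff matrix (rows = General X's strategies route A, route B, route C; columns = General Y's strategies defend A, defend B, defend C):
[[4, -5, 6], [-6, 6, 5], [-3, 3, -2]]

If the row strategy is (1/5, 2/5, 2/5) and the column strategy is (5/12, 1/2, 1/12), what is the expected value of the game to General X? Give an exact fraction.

1/3

Against (5/12, 1/2, 1/12), each row's expected payoff is route A: -1/3; route B: 11/12; route C: 1/12.
Taking the (1/5, 2/5, 2/5)-weighted average: (1/5)·(-1/3) + (2/5)·(11/12) + (2/5)·(1/12) = 1/3.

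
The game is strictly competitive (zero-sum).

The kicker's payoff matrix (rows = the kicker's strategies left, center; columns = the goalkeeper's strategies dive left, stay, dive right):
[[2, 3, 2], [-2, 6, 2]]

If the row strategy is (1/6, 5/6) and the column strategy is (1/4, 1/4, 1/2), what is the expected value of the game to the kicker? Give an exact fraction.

Against (1/4, 1/4, 1/2), each row's expected payoff is left: 9/4; center: 2.
Taking the (1/6, 5/6)-weighted average: (1/6)·(9/4) + (5/6)·(2) = 49/24.

49/24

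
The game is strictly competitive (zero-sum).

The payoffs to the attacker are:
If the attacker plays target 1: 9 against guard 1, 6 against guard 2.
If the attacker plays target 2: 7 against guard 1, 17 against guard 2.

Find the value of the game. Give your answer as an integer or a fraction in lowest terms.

Row minima are 6 and 7, so the attacker's maximin is 7; column maxima are 9 and 17, so the defender's minimax is 9. These differ, so the equilibrium is in mixed strategies.
Let the attacker play target 1 with probability p. The defender is indifferent when 9p + 7(1−p) = 6p + 17(1−p), giving p = 10/13.
Let the defender play guard 1 with probability q. The attacker is indifferent when 9q + 6(1−q) = 7q + 17(1−q), giving q = 11/13.
The value is 9·(11/13) + (6)·(2/13) = 111/13.

111/13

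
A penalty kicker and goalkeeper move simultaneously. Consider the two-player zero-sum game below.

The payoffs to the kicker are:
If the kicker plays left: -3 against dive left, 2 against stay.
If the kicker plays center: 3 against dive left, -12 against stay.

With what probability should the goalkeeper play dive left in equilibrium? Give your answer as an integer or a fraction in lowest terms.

Row minima are -3 and -12, so the kicker's maximin is -3; column maxima are 3 and 2, so the goalkeeper's minimax is 2. These differ, so the equilibrium is in mixed strategies.
Let the goalkeeper play dive left with probability q. The kicker is indifferent when −3q + 2(1−q) = 3q − 12(1−q), giving q = 7/10.

7/10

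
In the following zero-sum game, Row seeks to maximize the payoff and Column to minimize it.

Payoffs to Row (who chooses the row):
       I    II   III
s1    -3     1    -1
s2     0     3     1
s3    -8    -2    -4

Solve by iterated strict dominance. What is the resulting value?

Column III is strictly dominated by I for Column (-3<-1, 0<1, -8<-4); eliminate III.
Column II is strictly dominated by I for Column (-3<1, 0<3, -8<-2); eliminate II.
Row s3 is strictly dominated by row s1 (-3>-8); eliminate s3.
Row s1 is strictly dominated by row s2 (0>-3); eliminate s1.
Only (s2, I) remains, with payoff 0.

0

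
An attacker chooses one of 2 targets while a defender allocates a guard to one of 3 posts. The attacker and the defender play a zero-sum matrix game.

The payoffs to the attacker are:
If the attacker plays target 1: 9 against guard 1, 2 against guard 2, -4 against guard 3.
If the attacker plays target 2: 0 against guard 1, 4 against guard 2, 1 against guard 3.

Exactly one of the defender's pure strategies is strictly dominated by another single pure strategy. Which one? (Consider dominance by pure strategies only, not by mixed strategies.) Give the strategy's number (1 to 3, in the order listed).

2

The defender prefers columns that give the attacker less. Compare guard 2 with guard 3: -4 < 2, 1 < 4.
So guard 3 strictly dominates guard 2 for the defender; guard 2 is strictly dominated.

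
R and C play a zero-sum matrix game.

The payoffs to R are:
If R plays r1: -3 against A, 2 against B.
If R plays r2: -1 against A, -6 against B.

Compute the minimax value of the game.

Row minima are -3 and -6, so R's maximin is -3; column maxima are -1 and 2, so C's minimax is -1. These differ, so the equilibrium is in mixed strategies.
Let R play r1 with probability p. C is indifferent when −3p − (1−p) = 2p − 6(1−p), giving p = 1/2.
Let C play A with probability q. R is indifferent when −3q + 2(1−q) = −q − 6(1−q), giving q = 4/5.
The value is -3·(4/5) + (2)·(1/5) = -2.

-2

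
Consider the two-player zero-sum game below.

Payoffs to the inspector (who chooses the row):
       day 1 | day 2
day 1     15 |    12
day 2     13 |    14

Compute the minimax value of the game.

27/2

Row minima are 12 and 13, so the inspector's maximin is 13; column maxima are 15 and 14, so the inspectee's minimax is 14. These differ, so the equilibrium is in mixed strategies.
Let the inspector play day 1 with probability p. The inspectee is indifferent when 15p + 13(1−p) = 12p + 14(1−p), giving p = 1/4.
Let the inspectee play day 1 with probability q. The inspector is indifferent when 15q + 12(1−q) = 13q + 14(1−q), giving q = 1/2.
The value is 15·(1/2) + (12)·(1/2) = 27/2.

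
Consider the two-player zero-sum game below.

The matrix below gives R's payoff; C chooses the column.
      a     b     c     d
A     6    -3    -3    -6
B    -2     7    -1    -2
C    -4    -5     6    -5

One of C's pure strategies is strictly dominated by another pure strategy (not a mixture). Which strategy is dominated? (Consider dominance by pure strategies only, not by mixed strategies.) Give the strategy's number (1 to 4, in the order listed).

C prefers columns that give R less. Compare c with d: -6 < -3, -2 < -1, -5 < 6.
So d strictly dominates c for C; c is strictly dominated.

3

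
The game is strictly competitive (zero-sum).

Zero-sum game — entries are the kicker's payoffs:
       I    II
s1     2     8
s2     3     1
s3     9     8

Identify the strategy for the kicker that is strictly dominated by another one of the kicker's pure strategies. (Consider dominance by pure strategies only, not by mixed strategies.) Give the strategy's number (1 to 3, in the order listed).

2

Compare s2 with s3: 9 > 3, 8 > 1.
So s3 strictly dominates s2 for the kicker; s2 is strictly dominated.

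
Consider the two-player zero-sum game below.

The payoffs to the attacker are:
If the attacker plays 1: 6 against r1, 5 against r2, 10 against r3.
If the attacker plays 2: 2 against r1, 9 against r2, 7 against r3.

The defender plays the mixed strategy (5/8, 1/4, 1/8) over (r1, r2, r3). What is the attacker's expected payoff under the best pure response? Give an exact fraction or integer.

25/4

1: (6)·(5/8) + (5)·(1/4) + (10)·(1/8) = 25/4.
2: (2)·(5/8) + (9)·(1/4) + (7)·(1/8) = 35/8.
The best pure response is 1 with expected payoff 25/4.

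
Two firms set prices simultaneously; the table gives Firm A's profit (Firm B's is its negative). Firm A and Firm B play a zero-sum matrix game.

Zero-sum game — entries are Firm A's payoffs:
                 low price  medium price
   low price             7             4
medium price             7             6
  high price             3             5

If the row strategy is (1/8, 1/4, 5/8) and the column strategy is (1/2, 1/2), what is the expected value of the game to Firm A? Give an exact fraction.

77/16

Against (1/2, 1/2), each row's expected payoff is low price: 11/2; medium price: 13/2; high price: 4.
Taking the (1/8, 1/4, 5/8)-weighted average: (1/8)·(11/2) + (1/4)·(13/2) + (5/8)·(4) = 77/16.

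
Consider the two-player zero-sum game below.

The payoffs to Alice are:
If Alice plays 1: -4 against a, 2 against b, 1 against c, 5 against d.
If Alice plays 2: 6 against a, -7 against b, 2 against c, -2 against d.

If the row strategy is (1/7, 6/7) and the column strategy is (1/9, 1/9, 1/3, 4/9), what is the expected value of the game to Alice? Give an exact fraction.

1/21

Against (1/9, 1/9, 1/3, 4/9), each row's expected payoff is 1: 7/3; 2: -1/3.
Taking the (1/7, 6/7)-weighted average: (1/7)·(7/3) + (6/7)·(-1/3) = 1/21.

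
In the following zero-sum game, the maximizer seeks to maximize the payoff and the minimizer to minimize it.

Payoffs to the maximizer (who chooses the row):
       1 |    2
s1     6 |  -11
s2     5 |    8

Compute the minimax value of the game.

Row minima are -11 and 5, so the maximizer's maximin is 5; column maxima are 6 and 8, so the minimizer's minimax is 6. These differ, so the equilibrium is in mixed strategies.
Let the maximizer play s1 with probability p. The minimizer is indifferent when 6p + 5(1−p) = −11p + 8(1−p), giving p = 3/20.
Let the minimizer play 1 with probability q. The maximizer is indifferent when 6q − 11(1−q) = 5q + 8(1−q), giving q = 19/20.
The value is 6·(19/20) + (-11)·(1/20) = 103/20.

103/20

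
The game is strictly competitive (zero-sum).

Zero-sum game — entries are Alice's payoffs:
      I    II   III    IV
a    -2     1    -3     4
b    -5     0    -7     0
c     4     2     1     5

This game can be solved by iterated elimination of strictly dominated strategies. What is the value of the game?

Row b is strictly dominated by row a (-2>-5, 1>0, -3>-7, 4>0); eliminate b.
Row a is strictly dominated by row c (4>-2, 2>1, 1>-3, 5>4); eliminate a.
Column II is strictly dominated by III for Bob (1<2); eliminate II.
Column I is strictly dominated by III for Bob (1<4); eliminate I.
Column IV is strictly dominated by III for Bob (1<5); eliminate IV.
Only (c, III) remains, with payoff 1.

1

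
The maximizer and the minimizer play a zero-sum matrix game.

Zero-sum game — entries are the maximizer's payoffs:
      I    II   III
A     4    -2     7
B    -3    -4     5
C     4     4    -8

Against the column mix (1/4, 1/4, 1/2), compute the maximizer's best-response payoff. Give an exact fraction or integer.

A: (4)·(1/4) + (-2)·(1/4) + (7)·(1/2) = 4.
B: (-3)·(1/4) + (-4)·(1/4) + (5)·(1/2) = 3/4.
C: (4)·(1/4) + (4)·(1/4) + (-8)·(1/2) = -2.
The best pure response is A with expected payoff 4.

4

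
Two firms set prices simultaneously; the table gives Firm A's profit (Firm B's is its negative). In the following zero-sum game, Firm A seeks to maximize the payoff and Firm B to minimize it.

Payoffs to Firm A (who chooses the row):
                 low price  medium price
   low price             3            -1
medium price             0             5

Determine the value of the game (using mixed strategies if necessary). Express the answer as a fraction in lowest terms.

Row minima are -1 and 0, so Firm A's maximin is 0; column maxima are 3 and 5, so Firm B's minimax is 3. These differ, so the equilibrium is in mixed strategies.
Let Firm A play low price with probability p. Firm B is indifferent when 3p = −p + 5(1−p), giving p = 5/9.
Let Firm B play low price with probability q. Firm A is indifferent when 3q − (1−q) = 5(1−q), giving q = 2/3.
The value is 3·(2/3) + (-1)·(1/3) = 5/3.

5/3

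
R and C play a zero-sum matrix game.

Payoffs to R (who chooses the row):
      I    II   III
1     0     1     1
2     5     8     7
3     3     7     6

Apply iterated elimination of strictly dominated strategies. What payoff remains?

5

Column III is strictly dominated by I for C (0<1, 5<7, 3<6); eliminate III.
Row 1 is strictly dominated by row 2 (5>0, 8>1); eliminate 1.
Column II is strictly dominated by I for C (5<8, 3<7); eliminate II.
Row 3 is strictly dominated by row 2 (5>3); eliminate 3.
Only (2, I) remains, with payoff 5.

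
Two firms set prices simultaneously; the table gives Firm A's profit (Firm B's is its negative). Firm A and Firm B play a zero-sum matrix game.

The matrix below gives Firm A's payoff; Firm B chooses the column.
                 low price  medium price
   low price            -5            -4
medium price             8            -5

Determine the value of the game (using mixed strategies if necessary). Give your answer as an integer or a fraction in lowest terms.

-57/14

Row minima are -5 and -5, so Firm A's maximin is -5; column maxima are 8 and -4, so Firm B's minimax is -4. These differ, so the equilibrium is in mixed strategies.
Let Firm A play low price with probability p. Firm B is indifferent when −5p + 8(1−p) = −4p − 5(1−p), giving p = 13/14.
Let Firm B play low price with probability q. Firm A is indifferent when −5q − 4(1−q) = 8q − 5(1−q), giving q = 1/14.
The value is -5·(1/14) + (-4)·(13/14) = -57/14.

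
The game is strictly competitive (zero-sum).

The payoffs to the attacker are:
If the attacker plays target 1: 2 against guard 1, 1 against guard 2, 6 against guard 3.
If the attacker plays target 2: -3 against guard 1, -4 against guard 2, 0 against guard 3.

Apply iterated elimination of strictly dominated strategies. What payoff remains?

Row target 2 is strictly dominated by row target 1 (2>-3, 1>-4, 6>0); eliminate target 2.
Column guard 1 is strictly dominated by guard 2 for the defender (1<2); eliminate guard 1.
Column guard 3 is strictly dominated by guard 2 for the defender (1<6); eliminate guard 3.
Only (target 1, guard 2) remains, with payoff 1.

1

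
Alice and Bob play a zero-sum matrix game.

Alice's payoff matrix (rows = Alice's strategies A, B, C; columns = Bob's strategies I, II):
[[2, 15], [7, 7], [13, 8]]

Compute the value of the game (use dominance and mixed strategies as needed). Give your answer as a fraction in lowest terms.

179/18

Row B is strictly dominated by row C, so Alice never plays it.
The remaining 2×2 game on (A, C) × (I, II) has no saddle point. Let Alice play A with probability p; indifference gives 2p + 13(1−p) = 15p + 8(1−p), so p = 5/18.
Similarly Bob's optimal q on I is 7/18, and the value is 2·(7/18) + (15)·(11/18) = 179/18.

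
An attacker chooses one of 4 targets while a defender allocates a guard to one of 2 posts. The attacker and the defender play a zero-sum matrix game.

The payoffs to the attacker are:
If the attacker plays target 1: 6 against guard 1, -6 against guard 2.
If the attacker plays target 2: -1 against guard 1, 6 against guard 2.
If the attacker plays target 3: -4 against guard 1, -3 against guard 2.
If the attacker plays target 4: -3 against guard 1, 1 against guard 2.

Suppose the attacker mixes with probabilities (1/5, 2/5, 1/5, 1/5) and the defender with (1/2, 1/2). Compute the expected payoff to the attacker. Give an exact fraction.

Against (1/2, 1/2), each row's expected payoff is target 1: 0; target 2: 5/2; target 3: -7/2; target 4: -1.
Taking the (1/5, 2/5, 1/5, 1/5)-weighted average: (1/5)·(0) + (2/5)·(5/2) + (1/5)·(-7/2) + (1/5)·(-1) = 1/10.

1/10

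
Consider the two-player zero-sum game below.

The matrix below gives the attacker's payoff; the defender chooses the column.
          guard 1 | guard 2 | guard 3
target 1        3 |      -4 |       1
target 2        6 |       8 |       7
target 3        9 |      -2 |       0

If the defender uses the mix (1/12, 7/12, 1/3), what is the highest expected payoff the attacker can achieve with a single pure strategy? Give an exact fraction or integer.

target 1: (3)·(1/12) + (-4)·(7/12) + (1)·(1/3) = -7/4.
target 2: (6)·(1/12) + (8)·(7/12) + (7)·(1/3) = 15/2.
target 3: (9)·(1/12) + (-2)·(7/12) + (0)·(1/3) = -5/12.
The best pure response is target 2 with expected payoff 15/2.

15/2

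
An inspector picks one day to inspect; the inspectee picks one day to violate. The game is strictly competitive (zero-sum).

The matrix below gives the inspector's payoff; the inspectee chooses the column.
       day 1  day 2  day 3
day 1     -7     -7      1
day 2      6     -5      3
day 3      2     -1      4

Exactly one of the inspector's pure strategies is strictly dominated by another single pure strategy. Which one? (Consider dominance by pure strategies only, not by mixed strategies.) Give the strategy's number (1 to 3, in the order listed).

Compare day 1 with day 2: 6 > -7, -5 > -7, 3 > 1.
So day 2 strictly dominates day 1 for the inspector; day 1 is strictly dominated.

1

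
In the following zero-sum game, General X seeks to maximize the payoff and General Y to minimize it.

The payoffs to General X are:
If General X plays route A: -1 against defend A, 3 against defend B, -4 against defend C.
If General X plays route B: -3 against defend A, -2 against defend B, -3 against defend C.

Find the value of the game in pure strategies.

Row minima: -4, -3 → General X's maximin is -3.
Column maxima: -1, 3, -3 → General Y's minimax is -3.
They coincide at (route B, defend C), so the value is -3.

-3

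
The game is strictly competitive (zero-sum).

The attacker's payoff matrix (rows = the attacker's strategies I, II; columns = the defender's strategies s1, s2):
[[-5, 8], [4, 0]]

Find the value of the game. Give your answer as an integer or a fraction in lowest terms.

Row minima are -5 and 0, so the attacker's maximin is 0; column maxima are 4 and 8, so the defender's minimax is 4. These differ, so the equilibrium is in mixed strategies.
Let the attacker play I with probability p. The defender is indifferent when −5p + 4(1−p) = 8p, giving p = 4/17.
Let the defender play s1 with probability q. The attacker is indifferent when −5q + 8(1−q) = 4q, giving q = 8/17.
The value is -5·(8/17) + (8)·(9/17) = 32/17.

32/17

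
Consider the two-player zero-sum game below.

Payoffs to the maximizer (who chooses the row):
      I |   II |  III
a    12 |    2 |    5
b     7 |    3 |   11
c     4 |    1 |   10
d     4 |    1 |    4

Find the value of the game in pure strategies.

3

Row minima: 2, 3, 1, 1 → the maximizer's maximin is 3.
Column maxima: 12, 3, 11 → the minimizer's minimax is 3.
They coincide at (b, II), so the value is 3.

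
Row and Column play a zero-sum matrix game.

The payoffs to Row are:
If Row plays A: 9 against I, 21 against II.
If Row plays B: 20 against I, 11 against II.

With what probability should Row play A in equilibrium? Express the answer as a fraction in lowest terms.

Row minima are 9 and 11, so Row's maximin is 11; column maxima are 20 and 21, so Column's minimax is 20. These differ, so the equilibrium is in mixed strategies.
Let Row play A with probability p. Column is indifferent when 9p + 20(1−p) = 21p + 11(1−p), giving p = 3/7.

3/7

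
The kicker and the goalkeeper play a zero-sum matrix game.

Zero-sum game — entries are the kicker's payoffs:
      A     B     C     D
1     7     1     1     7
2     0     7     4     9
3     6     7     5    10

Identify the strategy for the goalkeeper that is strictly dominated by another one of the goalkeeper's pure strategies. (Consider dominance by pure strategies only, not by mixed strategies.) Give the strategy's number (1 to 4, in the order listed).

4

The goalkeeper prefers columns that give the kicker less. Compare D with B: 1 < 7, 7 < 9, 7 < 10.
So B strictly dominates D for the goalkeeper; D is strictly dominated.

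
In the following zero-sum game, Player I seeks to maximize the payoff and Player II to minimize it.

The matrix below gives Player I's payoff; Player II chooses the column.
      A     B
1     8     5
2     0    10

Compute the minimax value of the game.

Row minima are 5 and 0, so Player I's maximin is 5; column maxima are 8 and 10, so Player II's minimax is 8. These differ, so the equilibrium is in mixed strategies.
Let Player I play 1 with probability p. Player II is indifferent when 8p = 5p + 10(1−p), giving p = 10/13.
Let Player II play A with probability q. Player I is indifferent when 8q + 5(1−q) = 10(1−q), giving q = 5/13.
The value is 8·(5/13) + (5)·(8/13) = 80/13.

80/13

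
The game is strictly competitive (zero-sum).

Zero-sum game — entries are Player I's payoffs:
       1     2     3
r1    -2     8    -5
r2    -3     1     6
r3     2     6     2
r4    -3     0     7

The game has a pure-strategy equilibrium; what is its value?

Row minima: -5, -3, 2, -3 → Player I's maximin is 2.
Column maxima: 2, 8, 7 → Player II's minimax is 2.
They coincide at (r3, 1), so the value is 2.

2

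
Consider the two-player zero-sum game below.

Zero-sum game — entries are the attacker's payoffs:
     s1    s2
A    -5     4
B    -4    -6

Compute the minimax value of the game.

Row minima are -5 and -6, so the attacker's maximin is -5; column maxima are -4 and 4, so the defender's minimax is -4. These differ, so the equilibrium is in mixed strategies.
Let the attacker play A with probability p. The defender is indifferent when −5p − 4(1−p) = 4p − 6(1−p), giving p = 2/11.
Let the defender play s1 with probability q. The attacker is indifferent when −5q + 4(1−q) = −4q − 6(1−q), giving q = 10/11.
The value is -5·(10/11) + (4)·(1/11) = -46/11.

-46/11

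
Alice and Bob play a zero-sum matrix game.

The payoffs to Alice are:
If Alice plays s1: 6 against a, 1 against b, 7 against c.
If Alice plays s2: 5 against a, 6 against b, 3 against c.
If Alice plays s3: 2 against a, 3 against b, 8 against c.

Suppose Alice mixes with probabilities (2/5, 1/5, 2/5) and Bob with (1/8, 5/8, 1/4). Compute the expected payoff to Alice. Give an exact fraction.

Against (1/8, 5/8, 1/4), each row's expected payoff is s1: 25/8; s2: 41/8; s3: 33/8.
Taking the (2/5, 1/5, 2/5)-weighted average: (2/5)·(25/8) + (1/5)·(41/8) + (2/5)·(33/8) = 157/40.

157/40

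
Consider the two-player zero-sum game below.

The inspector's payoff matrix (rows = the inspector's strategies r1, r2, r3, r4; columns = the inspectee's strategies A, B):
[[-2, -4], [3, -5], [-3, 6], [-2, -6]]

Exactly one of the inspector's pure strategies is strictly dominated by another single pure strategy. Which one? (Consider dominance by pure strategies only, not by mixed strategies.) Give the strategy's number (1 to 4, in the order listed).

Compare r4 with r2: 3 > -2, -5 > -6.
So r2 strictly dominates r4 for the inspector; r4 is strictly dominated.

4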